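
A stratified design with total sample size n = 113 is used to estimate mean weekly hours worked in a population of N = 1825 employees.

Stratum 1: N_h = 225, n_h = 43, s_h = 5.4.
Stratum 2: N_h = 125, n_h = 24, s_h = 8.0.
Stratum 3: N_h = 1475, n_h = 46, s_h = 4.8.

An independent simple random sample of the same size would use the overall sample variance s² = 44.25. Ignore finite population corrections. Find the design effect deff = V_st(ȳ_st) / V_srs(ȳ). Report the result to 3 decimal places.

V̂(ȳ_st) = Σ W_h² s_h²/n_h, with W_h = N_h/N and N = 1825:
  stratum 1: (225/1825)²·5.4²/43 = 0.0103076
  stratum 2: (125/1825)²·8.0²/24 = 0.0125102
  stratum 3: (1475/1825)²·4.8²/46 = 0.327177
V_st = 0.349995
V_srs = s²/n = 44.25/113 = 0.391593
deff = V_st / V_srs = 0.349995/0.391593 = 0.8938

deff ≈ 0.894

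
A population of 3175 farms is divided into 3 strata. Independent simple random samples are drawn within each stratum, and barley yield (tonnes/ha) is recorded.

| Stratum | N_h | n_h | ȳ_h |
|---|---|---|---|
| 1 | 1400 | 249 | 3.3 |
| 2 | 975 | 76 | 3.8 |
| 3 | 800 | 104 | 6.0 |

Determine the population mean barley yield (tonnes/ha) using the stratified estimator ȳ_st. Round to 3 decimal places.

ȳ_st ≈ 4.134

N = Σ N_h = 3175. Stratum weights W_h = N_h/N.
ȳ_st = (1400·3.3 + 975·3.8 + 800·6.0) / 3175 = 4.13386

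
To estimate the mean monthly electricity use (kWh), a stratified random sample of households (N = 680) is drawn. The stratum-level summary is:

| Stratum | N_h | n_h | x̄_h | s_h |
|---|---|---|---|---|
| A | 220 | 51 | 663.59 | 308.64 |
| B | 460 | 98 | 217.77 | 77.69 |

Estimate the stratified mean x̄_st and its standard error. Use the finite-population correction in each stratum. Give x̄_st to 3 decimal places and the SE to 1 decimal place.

x̄_st ≈ 362.006, SE ≈ 13.1

x̄_st = Σ W_h x̄_h = (220·663.59 + 460·217.77)/680 = 362.00588
V̂(x̄_st) = Σ W_h² (1 − n_h/N_h) s_h²/n_h, with W_h = N_h/N and N = 680:
  stratum A: (220/680)²·(1 − 51/220)·308.64²/51 = 150.185
  stratum B: (460/680)²·(1 − 98/460)·77.69²/98 = 22.1796
V̂(x̄_st) = 172.364
SE(x̄_st) = √172.364 = 13.1288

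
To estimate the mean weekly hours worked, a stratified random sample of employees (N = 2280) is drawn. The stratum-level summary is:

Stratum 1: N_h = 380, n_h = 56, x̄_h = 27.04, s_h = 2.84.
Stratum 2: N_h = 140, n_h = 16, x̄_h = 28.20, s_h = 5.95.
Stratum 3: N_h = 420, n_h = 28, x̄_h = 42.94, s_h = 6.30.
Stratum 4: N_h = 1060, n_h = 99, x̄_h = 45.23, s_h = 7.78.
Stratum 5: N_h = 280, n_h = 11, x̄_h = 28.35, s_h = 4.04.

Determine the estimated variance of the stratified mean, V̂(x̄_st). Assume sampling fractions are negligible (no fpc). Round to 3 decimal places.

V̂(x̄_st) = Σ W_h² s_h²/n_h, with W_h = N_h/N and N = 2280:
  stratum 1: (380/2280)²·2.84²/56 = 0.00400079
  stratum 2: (140/2280)²·5.95²/16 = 0.00834258
  stratum 3: (420/2280)²·6.30²/28 = 0.0481008
  stratum 4: (1060/2280)²·7.78²/99 = 0.13215
  stratum 5: (280/2280)²·4.04²/11 = 0.0223777
V̂(x̄_st) = 0.214972

V̂(x̄_st) ≈ 0.215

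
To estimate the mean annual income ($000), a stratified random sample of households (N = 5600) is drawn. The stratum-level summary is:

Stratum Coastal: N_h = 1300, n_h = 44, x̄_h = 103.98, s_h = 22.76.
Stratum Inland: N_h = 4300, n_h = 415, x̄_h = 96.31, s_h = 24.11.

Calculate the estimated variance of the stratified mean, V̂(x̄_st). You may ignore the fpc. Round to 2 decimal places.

V̂(x̄_st) = Σ W_h² s_h²/n_h, with W_h = N_h/N and N = 5600:
  stratum Coastal: (1300/5600)²·22.76²/44 = 0.634457
  stratum Inland: (4300/5600)²·24.11²/415 = 0.825861
V̂(x̄_st) = 1.46032

V̂(x̄_st) ≈ 1.46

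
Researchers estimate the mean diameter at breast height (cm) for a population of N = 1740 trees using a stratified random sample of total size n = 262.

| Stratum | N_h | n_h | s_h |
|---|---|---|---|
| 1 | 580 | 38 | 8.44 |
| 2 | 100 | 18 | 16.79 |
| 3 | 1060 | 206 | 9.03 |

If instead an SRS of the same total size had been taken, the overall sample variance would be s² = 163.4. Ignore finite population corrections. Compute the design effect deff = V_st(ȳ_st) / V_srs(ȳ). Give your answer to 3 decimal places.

V̂(ȳ_st) = Σ W_h² s_h²/n_h, with W_h = N_h/N and N = 1740:
  stratum 1: (580/1740)²·8.44²/38 = 0.208285
  stratum 2: (100/1740)²·16.79²/18 = 0.0517286
  stratum 3: (1060/1740)²·9.03²/206 = 0.1469
V_st = 0.406914
V_srs = s²/n = 163.4/262 = 0.623664
deff = V_st / V_srs = 0.406914/0.623664 = 0.6525

deff ≈ 0.652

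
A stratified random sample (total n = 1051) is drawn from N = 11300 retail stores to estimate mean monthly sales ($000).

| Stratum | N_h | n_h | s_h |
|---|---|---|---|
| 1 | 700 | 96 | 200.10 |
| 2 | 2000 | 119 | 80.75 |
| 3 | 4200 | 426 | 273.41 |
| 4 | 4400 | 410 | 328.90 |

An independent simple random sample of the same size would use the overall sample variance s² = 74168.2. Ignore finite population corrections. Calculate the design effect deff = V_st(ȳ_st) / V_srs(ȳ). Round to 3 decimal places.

deff ≈ 0.957

V̂(ȳ_st) = Σ W_h² s_h²/n_h, with W_h = N_h/N and N = 11300:
  stratum 1: (700/11300)²·200.10²/96 = 1.60052
  stratum 2: (2000/11300)²·80.75²/119 = 1.71649
  stratum 3: (4200/11300)²·273.41²/426 = 24.2416
  stratum 4: (4400/11300)²·328.90²/410 = 40.003
V_st = 67.5616
V_srs = s²/n = 74168.2/1051 = 70.5692
deff = V_st / V_srs = 67.5616/70.5692 = 0.9574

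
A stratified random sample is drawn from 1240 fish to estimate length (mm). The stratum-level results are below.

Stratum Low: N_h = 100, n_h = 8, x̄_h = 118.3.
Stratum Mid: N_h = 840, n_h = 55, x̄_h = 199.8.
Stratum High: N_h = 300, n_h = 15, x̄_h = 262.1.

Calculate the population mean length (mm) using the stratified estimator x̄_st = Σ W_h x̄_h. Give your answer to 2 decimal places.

x̄_st ≈ 208.30

N = Σ N_h = 1240. Stratum weights W_h = N_h/N.
x̄_st = (100·118.3 + 840·199.8 + 300·262.1) / 1240 = 208.3000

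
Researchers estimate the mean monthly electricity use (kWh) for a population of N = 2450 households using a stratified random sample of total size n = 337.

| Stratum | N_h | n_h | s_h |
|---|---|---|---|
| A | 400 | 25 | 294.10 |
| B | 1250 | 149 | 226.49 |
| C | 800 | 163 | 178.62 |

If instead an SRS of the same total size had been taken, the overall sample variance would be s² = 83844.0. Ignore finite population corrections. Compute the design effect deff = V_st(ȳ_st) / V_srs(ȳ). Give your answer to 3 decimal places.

deff ≈ 0.815

V̂(ȳ_st) = Σ W_h² s_h²/n_h, with W_h = N_h/N and N = 2450:
  stratum A: (400/2450)²·294.10²/25 = 92.2227
  stratum B: (1250/2450)²·226.49²/149 = 89.6189
  stratum C: (800/2450)²·178.62²/163 = 20.8699
V_st = 202.712
V_srs = s²/n = 83844.0/337 = 248.795
deff = V_st / V_srs = 202.712/248.795 = 0.8148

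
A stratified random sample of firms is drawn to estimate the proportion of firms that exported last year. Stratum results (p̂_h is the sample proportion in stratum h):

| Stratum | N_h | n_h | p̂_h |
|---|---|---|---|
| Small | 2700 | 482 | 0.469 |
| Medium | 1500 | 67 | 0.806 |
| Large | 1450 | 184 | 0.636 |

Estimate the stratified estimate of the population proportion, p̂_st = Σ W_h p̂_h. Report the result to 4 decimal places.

N = 5650; stratum weights W_h = N_h/N.
p̂_st = Σ W_h p̂_h = (2700·0.469 + 1500·0.806 + 1450·0.636)/5650 = 0.60133

p̂_st ≈ 0.6013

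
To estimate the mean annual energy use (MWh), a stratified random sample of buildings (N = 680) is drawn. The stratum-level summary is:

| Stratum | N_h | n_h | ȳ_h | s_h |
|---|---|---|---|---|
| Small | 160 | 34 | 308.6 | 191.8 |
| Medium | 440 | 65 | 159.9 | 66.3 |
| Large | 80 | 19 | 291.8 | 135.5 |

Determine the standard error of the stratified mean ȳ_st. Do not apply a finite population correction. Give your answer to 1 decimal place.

V̂(ȳ_st) = Σ W_h² s_h²/n_h, with W_h = N_h/N and N = 680:
  stratum Small: (160/680)²·191.8²/34 = 59.9019
  stratum Medium: (440/680)²·66.3²/65 = 28.314
  stratum Large: (80/680)²·135.5²/19 = 13.3748
V̂(ȳ_st) = 101.591
SE(ȳ_st) = √101.591 = 10.0792

SE(ȳ_st) ≈ 10.1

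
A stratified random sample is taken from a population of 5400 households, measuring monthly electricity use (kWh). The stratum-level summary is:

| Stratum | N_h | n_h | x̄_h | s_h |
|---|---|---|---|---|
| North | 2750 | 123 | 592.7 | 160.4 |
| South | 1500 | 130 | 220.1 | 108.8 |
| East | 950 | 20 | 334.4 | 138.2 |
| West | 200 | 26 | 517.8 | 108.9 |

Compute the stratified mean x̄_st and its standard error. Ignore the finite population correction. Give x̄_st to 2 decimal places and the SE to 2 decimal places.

x̄_st ≈ 440.98, SE ≈ 9.56

x̄_st = Σ W_h x̄_h = (2750·592.7 + 1500·220.1 + 950·334.4 + 200·517.8)/5400 = 440.98426
V̂(x̄_st) = Σ W_h² s_h²/n_h, with W_h = N_h/N and N = 5400:
  stratum North: (2750/5400)²·160.4²/123 = 54.2477
  stratum South: (1500/5400)²·108.8²/130 = 7.02602
  stratum East: (950/5400)²·138.2²/20 = 29.556
  stratum West: (200/5400)²·108.9²/26 = 0.625684
V̂(x̄_st) = 91.4554
SE(x̄_st) = √91.4554 = 9.56323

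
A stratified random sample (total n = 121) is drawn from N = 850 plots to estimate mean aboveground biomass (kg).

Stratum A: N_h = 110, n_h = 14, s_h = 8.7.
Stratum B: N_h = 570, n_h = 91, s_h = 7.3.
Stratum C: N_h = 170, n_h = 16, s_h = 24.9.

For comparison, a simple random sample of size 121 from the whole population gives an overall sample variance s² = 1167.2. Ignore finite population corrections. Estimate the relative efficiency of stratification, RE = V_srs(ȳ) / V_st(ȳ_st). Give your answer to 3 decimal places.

RE ≈ 5.067

V̂(ȳ_st) = Σ W_h² s_h²/n_h, with W_h = N_h/N and N = 850:
  stratum A: (110/850)²·8.7²/14 = 0.0905436
  stratum B: (570/850)²·7.3²/91 = 0.26334
  stratum C: (170/850)²·24.9²/16 = 1.55002
V_st = 1.90391
V_srs = s²/n = 1167.2/121 = 9.64628
Relative efficiency = V_srs / V_st = 9.64628/1.90391 = 5.0666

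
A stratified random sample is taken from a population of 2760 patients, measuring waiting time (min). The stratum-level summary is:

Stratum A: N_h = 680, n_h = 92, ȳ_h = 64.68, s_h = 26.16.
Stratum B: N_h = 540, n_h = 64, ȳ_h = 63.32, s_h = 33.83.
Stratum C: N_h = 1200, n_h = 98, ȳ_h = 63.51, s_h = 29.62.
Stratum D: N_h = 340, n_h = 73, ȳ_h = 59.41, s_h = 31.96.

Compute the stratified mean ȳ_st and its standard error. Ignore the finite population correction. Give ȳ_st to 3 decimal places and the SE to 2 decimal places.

ȳ_st = Σ W_h ȳ_h = (680·64.68 + 540·63.32 + 1200·63.51 + 340·59.41)/2760 = 63.25601
V̂(ȳ_st) = Σ W_h² s_h²/n_h, with W_h = N_h/N and N = 2760:
  stratum A: (680/2760)²·26.16²/92 = 0.451531
  stratum B: (540/2760)²·33.83²/64 = 0.684531
  stratum C: (1200/2760)²·29.62²/98 = 1.69234
  stratum D: (340/2760)²·31.96²/73 = 0.212339
V̂(ȳ_st) = 3.04074
SE(ȳ_st) = √3.04074 = 1.74377

ȳ_st ≈ 63.256, SE ≈ 1.74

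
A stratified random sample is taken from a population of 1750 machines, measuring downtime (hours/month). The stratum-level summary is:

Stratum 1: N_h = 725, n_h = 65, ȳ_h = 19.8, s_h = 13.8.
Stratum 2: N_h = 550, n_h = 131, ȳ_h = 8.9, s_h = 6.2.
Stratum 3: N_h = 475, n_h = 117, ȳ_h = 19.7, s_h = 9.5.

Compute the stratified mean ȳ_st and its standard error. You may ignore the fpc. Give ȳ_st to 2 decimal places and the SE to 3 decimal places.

ȳ_st ≈ 16.35, SE ≈ 0.767

ȳ_st = Σ W_h ȳ_h = (725·19.8 + 550·8.9 + 475·19.7)/1750 = 16.34714
V̂(ȳ_st) = Σ W_h² s_h²/n_h, with W_h = N_h/N and N = 1750:
  stratum 1: (725/1750)²·13.8²/65 = 0.502857
  stratum 2: (550/1750)²·6.2²/131 = 0.0289842
  stratum 3: (475/1750)²·9.5²/117 = 0.0568293
V̂(ȳ_st) = 0.588671
SE(ȳ_st) = √0.588671 = 0.767249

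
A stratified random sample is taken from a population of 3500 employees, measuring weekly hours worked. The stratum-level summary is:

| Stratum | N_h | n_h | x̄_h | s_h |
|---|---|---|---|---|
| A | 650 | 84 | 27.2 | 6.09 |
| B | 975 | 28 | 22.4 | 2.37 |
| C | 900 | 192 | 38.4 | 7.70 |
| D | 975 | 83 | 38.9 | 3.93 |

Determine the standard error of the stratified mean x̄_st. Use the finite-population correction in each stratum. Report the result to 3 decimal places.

SE(x̄_st) ≈ 0.240

V̂(x̄_st) = Σ W_h² (1 − n_h/N_h) s_h²/n_h, with W_h = N_h/N and N = 3500:
  stratum A: (650/3500)²·(1 − 84/650)·6.09²/84 = 0.0132602
  stratum B: (975/3500)²·(1 − 28/975)·2.37²/28 = 0.0151202
  stratum C: (900/3500)²·(1 − 192/900)·7.70²/192 = 0.0160627
  stratum D: (975/3500)²·(1 − 83/975)·3.93²/83 = 0.0132111
V̂(x̄_st) = 0.0576542
SE(x̄_st) = √0.0576542 = 0.240113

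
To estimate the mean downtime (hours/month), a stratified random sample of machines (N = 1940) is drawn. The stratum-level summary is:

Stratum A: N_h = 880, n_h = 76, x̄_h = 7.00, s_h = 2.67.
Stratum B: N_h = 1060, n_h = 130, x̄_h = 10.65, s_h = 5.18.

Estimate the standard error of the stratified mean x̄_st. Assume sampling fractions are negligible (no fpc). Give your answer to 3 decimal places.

V̂(x̄_st) = Σ W_h² s_h²/n_h, with W_h = N_h/N and N = 1940:
  stratum A: (880/1940)²·2.67²/76 = 0.0193006
  stratum B: (1060/1940)²·5.18²/130 = 0.0616204
V̂(x̄_st) = 0.080921
SE(x̄_st) = √0.080921 = 0.284466

SE(x̄_st) ≈ 0.284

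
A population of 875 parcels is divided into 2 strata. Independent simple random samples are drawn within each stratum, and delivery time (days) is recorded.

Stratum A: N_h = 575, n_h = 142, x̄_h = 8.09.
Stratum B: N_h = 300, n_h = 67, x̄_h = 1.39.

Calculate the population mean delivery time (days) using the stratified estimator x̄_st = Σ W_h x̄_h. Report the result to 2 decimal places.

x̄_st ≈ 5.79

N = Σ N_h = 875. Stratum weights W_h = N_h/N.
x̄_st = (575·8.09 + 300·1.39) / 875 = 5.7929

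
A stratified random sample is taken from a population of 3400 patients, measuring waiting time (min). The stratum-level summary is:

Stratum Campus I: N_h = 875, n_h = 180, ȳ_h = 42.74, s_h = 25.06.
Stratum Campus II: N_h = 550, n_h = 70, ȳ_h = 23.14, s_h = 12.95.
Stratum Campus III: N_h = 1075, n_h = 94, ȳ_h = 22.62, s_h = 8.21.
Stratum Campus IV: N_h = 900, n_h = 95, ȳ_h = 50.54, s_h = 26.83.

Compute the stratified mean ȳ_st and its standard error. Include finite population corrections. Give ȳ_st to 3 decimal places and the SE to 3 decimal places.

ȳ_st ≈ 35.273, SE ≈ 0.882

ȳ_st = Σ W_h ȳ_h = (875·42.74 + 550·23.14 + 1075·22.62 + 900·50.54)/3400 = 35.27265
V̂(ȳ_st) = Σ W_h² (1 − n_h/N_h) s_h²/n_h, with W_h = N_h/N and N = 3400:
  stratum Campus I: (875/3400)²·(1 − 180/875)·25.06²/180 = 0.183537
  stratum Campus II: (550/3400)²·(1 − 70/550)·12.95²/70 = 0.0547126
  stratum Campus III: (1075/3400)²·(1 − 94/1075)·8.21²/94 = 0.0654151
  stratum Campus IV: (900/3400)²·(1 − 95/900)·26.83²/95 = 0.474896
V̂(ȳ_st) = 0.778561
SE(ȳ_st) = √0.778561 = 0.882361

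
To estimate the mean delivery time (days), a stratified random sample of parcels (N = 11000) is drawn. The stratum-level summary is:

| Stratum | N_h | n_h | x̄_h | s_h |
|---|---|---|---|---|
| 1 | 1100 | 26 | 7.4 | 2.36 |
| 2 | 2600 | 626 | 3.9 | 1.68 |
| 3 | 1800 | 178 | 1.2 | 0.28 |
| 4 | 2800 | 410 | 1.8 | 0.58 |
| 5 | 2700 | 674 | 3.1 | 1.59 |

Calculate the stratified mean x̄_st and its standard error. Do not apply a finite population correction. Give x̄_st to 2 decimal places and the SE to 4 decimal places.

x̄_st ≈ 3.08, SE ≈ 0.0518

x̄_st = Σ W_h x̄_h = (1100·7.4 + 2600·3.9 + 1800·1.2 + 2800·1.8 + 2700·3.1)/11000 = 3.07727
V̂(x̄_st) = Σ W_h² s_h²/n_h, with W_h = N_h/N and N = 11000:
  stratum 1: (1100/11000)²·2.36²/26 = 0.00214215
  stratum 2: (2600/11000)²·1.68²/626 = 0.000251887
  stratum 3: (1800/11000)²·0.28²/178 = 1.17939e-05
  stratum 4: (2800/11000)²·0.58²/410 = 5.31622e-05
  stratum 5: (2700/11000)²·1.59²/674 = 0.000225983
V̂(x̄_st) = 0.00268498
SE(x̄_st) = √0.00268498 = 0.0518168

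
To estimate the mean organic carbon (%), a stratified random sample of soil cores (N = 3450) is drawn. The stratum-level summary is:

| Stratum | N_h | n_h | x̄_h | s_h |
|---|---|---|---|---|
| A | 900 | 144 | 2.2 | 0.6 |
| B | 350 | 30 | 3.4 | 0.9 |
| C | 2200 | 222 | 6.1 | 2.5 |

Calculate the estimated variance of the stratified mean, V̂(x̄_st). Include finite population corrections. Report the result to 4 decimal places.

V̂(x̄_st) ≈ 0.0107

V̂(x̄_st) = Σ W_h² (1 − n_h/N_h) s_h²/n_h, with W_h = N_h/N and N = 3450:
  stratum A: (900/3450)²·(1 − 144/900)·0.6²/144 = 0.000142911
  stratum B: (350/3450)²·(1 − 30/350)·0.9²/30 = 0.000254064
  stratum C: (2200/3450)²·(1 − 222/2200)·2.5²/222 = 0.0102929
V̂(x̄_st) = 0.0106899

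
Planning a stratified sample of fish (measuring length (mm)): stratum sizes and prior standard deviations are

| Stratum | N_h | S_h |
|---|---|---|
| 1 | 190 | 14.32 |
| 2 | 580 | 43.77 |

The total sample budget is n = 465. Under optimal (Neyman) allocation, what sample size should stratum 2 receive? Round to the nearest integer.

420

Neyman allocation: n_h = n · N_h S_h / Σ N_i S_i, with n = 465.
  stratum 1: N_h·S_h = 190·14.32 = 2720.80
  stratum 2: N_h·S_h = 580·43.77 = 25386.60
Σ N_h S_h = 28107.40
n for stratum 2 = 465·25386.60/28107.40 = 419.988 → 420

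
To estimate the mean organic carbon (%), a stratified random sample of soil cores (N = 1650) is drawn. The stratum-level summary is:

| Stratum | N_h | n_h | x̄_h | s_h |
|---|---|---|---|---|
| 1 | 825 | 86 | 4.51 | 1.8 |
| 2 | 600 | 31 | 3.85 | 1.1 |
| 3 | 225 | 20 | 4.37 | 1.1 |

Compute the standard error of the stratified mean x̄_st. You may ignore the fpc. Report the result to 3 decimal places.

SE(x̄_st) ≈ 0.125

V̂(x̄_st) = Σ W_h² s_h²/n_h, with W_h = N_h/N and N = 1650:
  stratum 1: (825/1650)²·1.8²/86 = 0.0094186
  stratum 2: (600/1650)²·1.1²/31 = 0.00516129
  stratum 3: (225/1650)²·1.1²/20 = 0.001125
V̂(x̄_st) = 0.0157049
SE(x̄_st) = √0.0157049 = 0.125319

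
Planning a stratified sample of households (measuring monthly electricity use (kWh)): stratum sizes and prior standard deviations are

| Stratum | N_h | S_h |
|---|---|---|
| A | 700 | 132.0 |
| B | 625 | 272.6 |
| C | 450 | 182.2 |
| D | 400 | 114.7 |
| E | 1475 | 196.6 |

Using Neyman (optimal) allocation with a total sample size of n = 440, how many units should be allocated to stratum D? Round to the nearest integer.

Neyman allocation: n_h = n · N_h S_h / Σ N_i S_i, with n = 440.
  stratum A: N_h·S_h = 700·132.0 = 92400.00
  stratum B: N_h·S_h = 625·272.6 = 170375.00
  stratum C: N_h·S_h = 450·182.2 = 81990.00
  stratum D: N_h·S_h = 400·114.7 = 45880.00
  stratum E: N_h·S_h = 1475·196.6 = 289985.00
Σ N_h S_h = 680630.00
n for stratum D = 440·45880.00/680630.00 = 29.660 → 30

30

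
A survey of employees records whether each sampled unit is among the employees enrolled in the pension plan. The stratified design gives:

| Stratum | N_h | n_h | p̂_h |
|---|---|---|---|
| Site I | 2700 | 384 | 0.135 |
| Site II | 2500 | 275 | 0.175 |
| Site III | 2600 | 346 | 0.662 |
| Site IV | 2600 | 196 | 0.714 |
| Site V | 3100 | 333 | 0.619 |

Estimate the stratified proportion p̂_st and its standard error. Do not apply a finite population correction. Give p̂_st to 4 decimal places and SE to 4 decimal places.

p̂_st ≈ 0.4666, SE ≈ 0.0114

N = 13500; stratum weights W_h = N_h/N.
p̂_st = Σ W_h p̂_h = (2700·0.135 + 2500·0.175 + 2600·0.662 + 2600·0.714 + 3100·0.619)/13500 = 0.46656
V̂(p̂_st) = Σ W_h² p̂_h(1−p̂_h)/(n_h−1):
  stratum Site I: (2700/13500)²·0.135·0.865/383 = 1.21958e-05
  stratum Site II: (2500/13500)²·0.175·0.825/274 = 1.80698e-05
  stratum Site III: (2600/13500)²·0.662·0.338/345 = 2.40566e-05
  stratum Site IV: (2600/13500)²·0.714·0.286/195 = 3.88426e-05
  stratum Site V: (3100/13500)²·0.619·0.381/332 = 3.7457e-05
V̂(p̂_st) = 0.000130622; SE = √V̂ = 0.011429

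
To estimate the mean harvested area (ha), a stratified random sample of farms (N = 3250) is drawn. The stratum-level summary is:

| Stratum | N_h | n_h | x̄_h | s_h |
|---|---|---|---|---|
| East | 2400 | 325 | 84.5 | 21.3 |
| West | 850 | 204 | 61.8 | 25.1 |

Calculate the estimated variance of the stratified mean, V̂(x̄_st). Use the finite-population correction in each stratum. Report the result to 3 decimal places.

V̂(x̄_st) ≈ 0.819

V̂(x̄_st) = Σ W_h² (1 − n_h/N_h) s_h²/n_h, with W_h = N_h/N and N = 3250:
  stratum East: (2400/3250)²·(1 − 325/2400)·21.3²/325 = 0.658171
  stratum West: (850/3250)²·(1 − 204/850)·25.1²/204 = 0.160547
V̂(x̄_st) = 0.818718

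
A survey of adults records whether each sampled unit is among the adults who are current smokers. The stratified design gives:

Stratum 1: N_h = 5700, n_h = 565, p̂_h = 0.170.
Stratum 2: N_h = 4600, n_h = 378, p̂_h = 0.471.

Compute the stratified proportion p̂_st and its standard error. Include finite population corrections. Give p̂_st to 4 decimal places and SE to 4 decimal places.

N = 10300; stratum weights W_h = N_h/N.
p̂_st = Σ W_h p̂_h = (5700·0.170 + 4600·0.471)/10300 = 0.30443
V̂(p̂_st) = Σ W_h² (1 − n_h/N_h) p̂_h(1−p̂_h)/(n_h−1):
  stratum 1: (5700/10300)²·(1 − 565/5700)·0.170·0.830/564 = 6.90222e-05
  stratum 2: (4600/10300)²·(1 − 378/4600)·0.471·0.529/377 = 0.000120986
V̂(p̂_st) = 0.000190009; SE = √V̂ = 0.0137844

p̂_st ≈ 0.3044, SE ≈ 0.0138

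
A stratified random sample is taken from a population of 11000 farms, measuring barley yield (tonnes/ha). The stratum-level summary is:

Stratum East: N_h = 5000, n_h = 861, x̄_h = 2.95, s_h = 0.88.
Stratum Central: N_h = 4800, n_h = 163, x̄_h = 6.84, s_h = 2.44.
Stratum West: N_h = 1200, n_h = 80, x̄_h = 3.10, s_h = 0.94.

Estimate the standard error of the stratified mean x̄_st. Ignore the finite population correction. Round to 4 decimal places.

V̂(x̄_st) = Σ W_h² s_h²/n_h, with W_h = N_h/N and N = 11000:
  stratum East: (5000/11000)²·0.88²/861 = 0.00018583
  stratum Central: (4800/11000)²·2.44²/163 = 0.00695487
  stratum West: (1200/11000)²·0.94²/80 = 0.000131445
V̂(x̄_st) = 0.00727215
SE(x̄_st) = √0.00727215 = 0.0852769

SE(x̄_st) ≈ 0.0853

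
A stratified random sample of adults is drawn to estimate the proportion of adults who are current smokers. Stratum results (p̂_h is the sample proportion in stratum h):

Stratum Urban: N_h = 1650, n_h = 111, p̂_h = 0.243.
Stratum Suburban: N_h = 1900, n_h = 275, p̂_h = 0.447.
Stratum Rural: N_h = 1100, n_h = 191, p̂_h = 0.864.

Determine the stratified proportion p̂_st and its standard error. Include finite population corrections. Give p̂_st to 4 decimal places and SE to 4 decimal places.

N = 4650; stratum weights W_h = N_h/N.
p̂_st = Σ W_h p̂_h = (1650·0.243 + 1900·0.447 + 1100·0.864)/4650 = 0.47326
V̂(p̂_st) = Σ W_h² (1 − n_h/N_h) p̂_h(1−p̂_h)/(n_h−1):
  stratum Urban: (1650/4650)²·(1 − 111/1650)·0.243·0.757/110 = 0.000196393
  stratum Suburban: (1900/4650)²·(1 − 275/1900)·0.447·0.553/274 = 0.00012882
  stratum Rural: (1100/4650)²·(1 − 191/1100)·0.864·0.136/190 = 2.85989e-05
V̂(p̂_st) = 0.000353812; SE = √V̂ = 0.0188099

p̂_st ≈ 0.4733, SE ≈ 0.0188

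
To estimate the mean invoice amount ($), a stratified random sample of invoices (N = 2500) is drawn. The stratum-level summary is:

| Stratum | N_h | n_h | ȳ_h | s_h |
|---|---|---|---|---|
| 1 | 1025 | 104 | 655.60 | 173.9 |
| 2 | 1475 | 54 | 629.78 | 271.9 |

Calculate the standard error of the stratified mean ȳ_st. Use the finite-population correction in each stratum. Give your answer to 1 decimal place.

SE(ȳ_st) ≈ 22.4

V̂(ȳ_st) = Σ W_h² (1 − n_h/N_h) s_h²/n_h, with W_h = N_h/N and N = 2500:
  stratum 1: (1025/2500)²·(1 − 104/1025)·173.9²/104 = 43.9207
  stratum 2: (1475/2500)²·(1 − 54/1475)·271.9²/54 = 459.125
V̂(ȳ_st) = 503.045
SE(ȳ_st) = √503.045 = 22.4287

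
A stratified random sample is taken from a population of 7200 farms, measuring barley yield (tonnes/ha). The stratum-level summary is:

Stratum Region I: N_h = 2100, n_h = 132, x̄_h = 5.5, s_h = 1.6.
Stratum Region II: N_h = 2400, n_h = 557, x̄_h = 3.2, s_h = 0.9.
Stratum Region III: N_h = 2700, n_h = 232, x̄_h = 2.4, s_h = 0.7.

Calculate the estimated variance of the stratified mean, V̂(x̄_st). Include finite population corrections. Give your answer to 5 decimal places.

V̂(x̄_st) = Σ W_h² (1 − n_h/N_h) s_h²/n_h, with W_h = N_h/N and N = 7200:
  stratum Region I: (2100/7200)²·(1 − 132/2100)·1.6²/132 = 0.00154613
  stratum Region II: (2400/7200)²·(1 − 557/2400)·0.9²/557 = 0.00012408
  stratum Region III: (2700/7200)²·(1 − 232/2700)·0.7²/232 = 0.000271489
V̂(x̄_st) = 0.0019417

V̂(x̄_st) ≈ 0.00194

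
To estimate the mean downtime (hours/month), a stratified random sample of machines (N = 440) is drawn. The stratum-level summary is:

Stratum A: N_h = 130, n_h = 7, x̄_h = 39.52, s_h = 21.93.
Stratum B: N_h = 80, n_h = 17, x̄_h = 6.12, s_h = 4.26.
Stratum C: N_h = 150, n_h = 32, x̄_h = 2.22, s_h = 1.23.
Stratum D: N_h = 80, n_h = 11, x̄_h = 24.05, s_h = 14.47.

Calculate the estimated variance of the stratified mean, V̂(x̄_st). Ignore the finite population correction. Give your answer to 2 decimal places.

V̂(x̄_st) ≈ 6.67

V̂(x̄_st) = Σ W_h² s_h²/n_h, with W_h = N_h/N and N = 440:
  stratum A: (130/440)²·21.93²/7 = 5.99737
  stratum B: (80/440)²·4.26²/17 = 0.0352895
  stratum C: (150/440)²·1.23²/32 = 0.00549462
  stratum D: (80/440)²·14.47²/11 = 0.629244
V̂(x̄_st) = 6.66739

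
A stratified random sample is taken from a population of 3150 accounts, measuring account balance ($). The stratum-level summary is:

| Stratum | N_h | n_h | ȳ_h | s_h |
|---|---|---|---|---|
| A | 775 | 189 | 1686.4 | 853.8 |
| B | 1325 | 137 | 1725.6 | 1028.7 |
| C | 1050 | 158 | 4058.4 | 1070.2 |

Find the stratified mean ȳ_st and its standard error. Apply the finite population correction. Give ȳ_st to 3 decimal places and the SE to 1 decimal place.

ȳ_st = Σ W_h ȳ_h = (775·1686.4 + 1325·1725.6 + 1050·4058.4)/3150 = 2493.55556
V̂(ȳ_st) = Σ W_h² (1 − n_h/N_h) s_h²/n_h, with W_h = N_h/N and N = 3150:
  stratum A: (775/3150)²·(1 − 189/775)·853.8²/189 = 176.534
  stratum B: (1325/3150)²·(1 − 137/1325)·1028.7²/137 = 1225.37
  stratum C: (1050/3150)²·(1 − 158/1050)·1070.2²/158 = 684.236
V̂(ȳ_st) = 2086.14
SE(ȳ_st) = √2086.14 = 45.6743

ȳ_st ≈ 2493.556, SE ≈ 45.7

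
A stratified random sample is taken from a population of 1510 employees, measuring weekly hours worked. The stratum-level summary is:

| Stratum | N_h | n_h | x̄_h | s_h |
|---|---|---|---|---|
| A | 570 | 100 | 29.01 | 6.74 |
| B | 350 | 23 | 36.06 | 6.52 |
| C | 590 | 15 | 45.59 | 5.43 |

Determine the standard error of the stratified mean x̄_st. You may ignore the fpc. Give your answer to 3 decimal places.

SE(x̄_st) ≈ 0.681

V̂(x̄_st) = Σ W_h² s_h²/n_h, with W_h = N_h/N and N = 1510:
  stratum A: (570/1510)²·6.74²/100 = 0.0647315
  stratum B: (350/1510)²·6.52²/23 = 0.0993001
  stratum C: (590/1510)²·5.43²/15 = 0.300095
V̂(x̄_st) = 0.464126
SE(x̄_st) = √0.464126 = 0.681268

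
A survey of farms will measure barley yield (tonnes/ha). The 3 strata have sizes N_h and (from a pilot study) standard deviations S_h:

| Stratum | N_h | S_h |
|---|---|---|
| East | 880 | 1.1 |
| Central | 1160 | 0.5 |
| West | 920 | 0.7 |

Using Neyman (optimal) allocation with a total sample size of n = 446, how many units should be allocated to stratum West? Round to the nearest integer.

Neyman allocation: n_h = n · N_h S_h / Σ N_i S_i, with n = 446.
  stratum East: N_h·S_h = 880·1.1 = 968.00
  stratum Central: N_h·S_h = 1160·0.5 = 580.00
  stratum West: N_h·S_h = 920·0.7 = 644.00
Σ N_h S_h = 2192.00
n for stratum West = 446·644.00/2192.00 = 131.033 → 131

131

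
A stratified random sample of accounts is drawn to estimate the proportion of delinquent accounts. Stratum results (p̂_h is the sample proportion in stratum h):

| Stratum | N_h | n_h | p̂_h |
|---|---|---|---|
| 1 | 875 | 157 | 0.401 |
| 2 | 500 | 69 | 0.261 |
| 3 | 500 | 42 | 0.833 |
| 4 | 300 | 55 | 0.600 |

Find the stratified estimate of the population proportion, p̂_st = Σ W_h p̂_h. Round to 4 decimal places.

p̂_st ≈ 0.4956

N = 2175; stratum weights W_h = N_h/N.
p̂_st = Σ W_h p̂_h = (875·0.401 + 500·0.261 + 500·0.833 + 300·0.600)/2175 = 0.49557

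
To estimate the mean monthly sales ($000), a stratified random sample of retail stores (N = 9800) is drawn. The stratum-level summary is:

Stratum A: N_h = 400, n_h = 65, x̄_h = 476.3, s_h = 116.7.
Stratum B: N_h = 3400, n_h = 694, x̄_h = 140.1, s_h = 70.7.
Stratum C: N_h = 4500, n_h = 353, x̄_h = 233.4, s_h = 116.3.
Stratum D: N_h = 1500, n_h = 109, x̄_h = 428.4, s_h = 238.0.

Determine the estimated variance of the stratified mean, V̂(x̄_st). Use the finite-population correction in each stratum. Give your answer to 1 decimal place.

V̂(x̄_st) ≈ 19.7

V̂(x̄_st) = Σ W_h² (1 − n_h/N_h) s_h²/n_h, with W_h = N_h/N and N = 9800:
  stratum A: (400/9800)²·(1 − 65/400)·116.7²/65 = 0.292335
  stratum B: (3400/9800)²·(1 − 694/3400)·70.7²/694 = 0.689976
  stratum C: (4500/9800)²·(1 − 353/4500)·116.3²/353 = 7.44525
  stratum D: (1500/9800)²·(1 − 109/1500)·238.0²/109 = 11.29
V̂(x̄_st) = 19.7176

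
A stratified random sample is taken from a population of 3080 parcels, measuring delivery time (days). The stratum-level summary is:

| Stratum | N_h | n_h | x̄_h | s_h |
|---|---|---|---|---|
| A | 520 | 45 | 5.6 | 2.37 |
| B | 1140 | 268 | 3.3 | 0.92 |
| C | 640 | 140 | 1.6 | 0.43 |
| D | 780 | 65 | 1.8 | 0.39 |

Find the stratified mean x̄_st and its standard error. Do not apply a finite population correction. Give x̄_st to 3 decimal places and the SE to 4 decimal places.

x̄_st = Σ W_h x̄_h = (520·5.6 + 1140·3.3 + 640·1.6 + 780·1.8)/3080 = 2.95519
V̂(x̄_st) = Σ W_h² s_h²/n_h, with W_h = N_h/N and N = 3080:
  stratum A: (520/3080)²·2.37²/45 = 0.00355786
  stratum B: (1140/3080)²·0.92²/268 = 0.000432662
  stratum C: (640/3080)²·0.43²/140 = 5.70253e-05
  stratum D: (780/3080)²·0.39²/65 = 0.000150073
V̂(x̄_st) = 0.00419763
SE(x̄_st) = √0.00419763 = 0.0647891

x̄_st ≈ 2.955, SE ≈ 0.0648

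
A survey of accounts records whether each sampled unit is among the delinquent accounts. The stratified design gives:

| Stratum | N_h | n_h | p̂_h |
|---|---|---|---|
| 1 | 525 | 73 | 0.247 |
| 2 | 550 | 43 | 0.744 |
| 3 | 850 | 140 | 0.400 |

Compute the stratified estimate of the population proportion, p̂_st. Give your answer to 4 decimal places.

N = 1925; stratum weights W_h = N_h/N.
p̂_st = Σ W_h p̂_h = (525·0.247 + 550·0.744 + 850·0.400)/1925 = 0.45656

p̂_st ≈ 0.4566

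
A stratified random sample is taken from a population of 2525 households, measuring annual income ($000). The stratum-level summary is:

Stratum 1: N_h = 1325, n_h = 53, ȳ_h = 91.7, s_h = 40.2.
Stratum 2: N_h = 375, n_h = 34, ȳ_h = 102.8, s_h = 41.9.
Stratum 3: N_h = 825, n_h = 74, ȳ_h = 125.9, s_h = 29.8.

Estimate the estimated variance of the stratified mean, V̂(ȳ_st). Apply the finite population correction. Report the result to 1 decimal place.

V̂(ȳ_st) = Σ W_h² (1 − n_h/N_h) s_h²/n_h, with W_h = N_h/N and N = 2525:
  stratum 1: (1325/2525)²·(1 − 53/1325)·40.2²/53 = 8.0604
  stratum 2: (375/2525)²·(1 − 34/375)·41.9²/34 = 1.03565
  stratum 3: (825/2525)²·(1 − 74/825)·29.8²/74 = 1.1662
V̂(ȳ_st) = 10.2622

V̂(ȳ_st) ≈ 10.3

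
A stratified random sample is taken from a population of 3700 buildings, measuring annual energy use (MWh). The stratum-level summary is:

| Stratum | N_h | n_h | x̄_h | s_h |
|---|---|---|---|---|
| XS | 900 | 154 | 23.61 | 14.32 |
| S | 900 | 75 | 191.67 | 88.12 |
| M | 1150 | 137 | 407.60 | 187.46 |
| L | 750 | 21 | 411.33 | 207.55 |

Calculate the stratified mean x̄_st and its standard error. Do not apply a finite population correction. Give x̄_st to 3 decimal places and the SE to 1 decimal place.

x̄_st = Σ W_h x̄_h = (900·23.61 + 900·191.67 + 1150·407.60 + 750·411.33)/3700 = 262.42959
V̂(x̄_st) = Σ W_h² s_h²/n_h, with W_h = N_h/N and N = 3700:
  stratum XS: (900/3700)²·14.32²/154 = 0.0787856
  stratum S: (900/3700)²·88.12²/75 = 6.12589
  stratum M: (1150/3700)²·187.46²/137 = 24.7793
  stratum L: (750/3700)²·207.55²/21 = 84.284
V̂(x̄_st) = 115.268
SE(x̄_st) = √115.268 = 10.7363

x̄_st ≈ 262.430, SE ≈ 10.7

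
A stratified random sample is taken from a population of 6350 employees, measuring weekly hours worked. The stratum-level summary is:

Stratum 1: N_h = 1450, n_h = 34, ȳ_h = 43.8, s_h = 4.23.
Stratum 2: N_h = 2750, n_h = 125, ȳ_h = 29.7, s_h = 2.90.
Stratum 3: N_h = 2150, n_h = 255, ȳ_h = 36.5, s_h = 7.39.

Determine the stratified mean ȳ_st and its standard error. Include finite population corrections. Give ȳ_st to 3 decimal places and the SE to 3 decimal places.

ȳ_st ≈ 35.222, SE ≈ 0.246

ȳ_st = Σ W_h ȳ_h = (1450·43.8 + 2750·29.7 + 2150·36.5)/6350 = 35.22205
V̂(ȳ_st) = Σ W_h² (1 − n_h/N_h) s_h²/n_h, with W_h = N_h/N and N = 6350:
  stratum 1: (1450/6350)²·(1 − 34/1450)·4.23²/34 = 0.026797
  stratum 2: (2750/6350)²·(1 − 125/2750)·2.90²/125 = 0.0120448
  stratum 3: (2150/6350)²·(1 − 255/2150)·7.39²/255 = 0.0216396
V̂(ȳ_st) = 0.0604814
SE(ȳ_st) = √0.0604814 = 0.24593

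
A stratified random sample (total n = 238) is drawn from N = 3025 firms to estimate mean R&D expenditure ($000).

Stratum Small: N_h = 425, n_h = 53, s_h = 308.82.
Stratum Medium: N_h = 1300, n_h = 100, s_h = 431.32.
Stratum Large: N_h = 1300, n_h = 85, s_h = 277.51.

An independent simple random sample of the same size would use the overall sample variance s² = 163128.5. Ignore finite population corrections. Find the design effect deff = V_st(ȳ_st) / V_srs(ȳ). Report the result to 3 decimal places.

deff ≈ 0.797

V̂(ȳ_st) = Σ W_h² s_h²/n_h, with W_h = N_h/N and N = 3025:
  stratum Small: (425/3025)²·308.82²/53 = 35.5191
  stratum Medium: (1300/3025)²·431.32²/100 = 343.586
  stratum Large: (1300/3025)²·277.51²/85 = 167.33
V_st = 546.435
V_srs = s²/n = 163128.5/238 = 685.414
deff = V_st / V_srs = 546.435/685.414 = 0.7972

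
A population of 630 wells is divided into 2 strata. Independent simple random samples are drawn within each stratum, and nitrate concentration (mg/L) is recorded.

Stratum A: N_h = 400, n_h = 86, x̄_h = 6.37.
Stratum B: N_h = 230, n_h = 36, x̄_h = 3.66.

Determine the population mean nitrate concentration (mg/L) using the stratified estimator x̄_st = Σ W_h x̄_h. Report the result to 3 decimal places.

N = Σ N_h = 630. Stratum weights W_h = N_h/N.
x̄_st = (400·6.37 + 230·3.66) / 630 = 5.38063

x̄_st ≈ 5.381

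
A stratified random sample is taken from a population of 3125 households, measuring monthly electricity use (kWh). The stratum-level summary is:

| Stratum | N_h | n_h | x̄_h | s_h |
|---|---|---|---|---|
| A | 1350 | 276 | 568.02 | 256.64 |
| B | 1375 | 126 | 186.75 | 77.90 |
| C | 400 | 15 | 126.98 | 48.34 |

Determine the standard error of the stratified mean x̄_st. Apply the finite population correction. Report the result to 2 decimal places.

SE(x̄_st) ≈ 6.81

V̂(x̄_st) = Σ W_h² (1 − n_h/N_h) s_h²/n_h, with W_h = N_h/N and N = 3125:
  stratum A: (1350/3125)²·(1 − 276/1350)·256.64²/276 = 35.4305
  stratum B: (1375/3125)²·(1 − 126/1375)·77.90²/126 = 8.46973
  stratum C: (400/3125)²·(1 − 15/400)·48.34²/15 = 2.45665
V̂(x̄_st) = 46.3569
SE(x̄_st) = √46.3569 = 6.80859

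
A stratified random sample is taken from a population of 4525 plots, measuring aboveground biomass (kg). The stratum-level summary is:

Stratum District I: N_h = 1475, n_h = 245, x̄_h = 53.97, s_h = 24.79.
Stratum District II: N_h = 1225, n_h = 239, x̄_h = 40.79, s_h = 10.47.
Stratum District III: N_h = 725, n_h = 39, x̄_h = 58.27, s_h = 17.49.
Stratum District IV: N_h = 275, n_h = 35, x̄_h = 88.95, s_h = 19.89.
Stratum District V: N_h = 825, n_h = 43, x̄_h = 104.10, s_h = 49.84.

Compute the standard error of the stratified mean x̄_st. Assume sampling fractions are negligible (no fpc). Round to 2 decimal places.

SE(x̄_st) ≈ 1.57

V̂(x̄_st) = Σ W_h² s_h²/n_h, with W_h = N_h/N and N = 4525:
  stratum District I: (1475/4525)²·24.79²/245 = 0.266522
  stratum District II: (1225/4525)²·10.47²/239 = 0.0336148
  stratum District III: (725/4525)²·17.49²/39 = 0.201351
  stratum District IV: (275/4525)²·19.89²/35 = 0.0417474
  stratum District V: (825/4525)²·49.84²/43 = 1.92025
V̂(x̄_st) = 2.46349
SE(x̄_st) = √2.46349 = 1.56955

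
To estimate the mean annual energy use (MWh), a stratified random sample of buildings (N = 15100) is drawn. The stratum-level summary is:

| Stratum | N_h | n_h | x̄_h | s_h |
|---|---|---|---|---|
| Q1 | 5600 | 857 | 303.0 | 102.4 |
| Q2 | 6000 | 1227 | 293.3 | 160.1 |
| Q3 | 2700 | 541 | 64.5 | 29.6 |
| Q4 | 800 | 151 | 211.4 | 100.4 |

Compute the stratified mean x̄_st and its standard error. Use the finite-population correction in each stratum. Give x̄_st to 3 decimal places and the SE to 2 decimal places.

x̄_st = Σ W_h x̄_h = (5600·303.0 + 6000·293.3 + 2700·64.5 + 800·211.4)/15100 = 251.64702
V̂(x̄_st) = Σ W_h² (1 − n_h/N_h) s_h²/n_h, with W_h = N_h/N and N = 15100:
  stratum Q1: (5600/15100)²·(1 − 857/5600)·102.4²/857 = 1.4253
  stratum Q2: (6000/15100)²·(1 − 1227/6000)·160.1²/1227 = 2.62378
  stratum Q3: (2700/15100)²·(1 − 541/2700)·29.6²/541 = 0.0414046
  stratum Q4: (800/15100)²·(1 − 151/800)·100.4²/151 = 0.15201
V̂(x̄_st) = 4.24249
SE(x̄_st) = √4.24249 = 2.05973

x̄_st ≈ 251.647, SE ≈ 2.06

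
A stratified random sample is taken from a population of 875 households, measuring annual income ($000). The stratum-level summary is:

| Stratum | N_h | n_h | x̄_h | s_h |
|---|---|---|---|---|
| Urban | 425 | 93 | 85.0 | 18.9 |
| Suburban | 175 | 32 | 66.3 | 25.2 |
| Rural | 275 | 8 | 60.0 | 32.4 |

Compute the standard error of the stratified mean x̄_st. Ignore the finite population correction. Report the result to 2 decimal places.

SE(x̄_st) ≈ 3.83

V̂(x̄_st) = Σ W_h² s_h²/n_h, with W_h = N_h/N and N = 875:
  stratum Urban: (425/875)²·18.9²/93 = 0.906155
  stratum Suburban: (175/875)²·25.2²/32 = 0.7938
  stratum Rural: (275/875)²·32.4²/8 = 12.9613
V̂(x̄_st) = 14.6613
SE(x̄_st) = √14.6613 = 3.829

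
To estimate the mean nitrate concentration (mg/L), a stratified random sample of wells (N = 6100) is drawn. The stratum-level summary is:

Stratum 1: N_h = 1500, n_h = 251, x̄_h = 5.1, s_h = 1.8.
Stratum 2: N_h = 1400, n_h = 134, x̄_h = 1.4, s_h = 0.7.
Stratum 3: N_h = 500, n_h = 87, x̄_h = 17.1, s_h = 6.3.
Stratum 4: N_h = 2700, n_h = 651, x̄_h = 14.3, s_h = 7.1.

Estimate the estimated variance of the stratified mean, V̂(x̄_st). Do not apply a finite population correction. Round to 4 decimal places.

V̂(x̄_st) = Σ W_h² s_h²/n_h, with W_h = N_h/N and N = 6100:
  stratum 1: (1500/6100)²·1.8²/251 = 0.000780538
  stratum 2: (1400/6100)²·0.7²/134 = 0.000192614
  stratum 3: (500/6100)²·6.3²/87 = 0.00306508
  stratum 4: (2700/6100)²·7.1²/651 = 0.0151706
V̂(x̄_st) = 0.0192089

V̂(x̄_st) ≈ 0.0192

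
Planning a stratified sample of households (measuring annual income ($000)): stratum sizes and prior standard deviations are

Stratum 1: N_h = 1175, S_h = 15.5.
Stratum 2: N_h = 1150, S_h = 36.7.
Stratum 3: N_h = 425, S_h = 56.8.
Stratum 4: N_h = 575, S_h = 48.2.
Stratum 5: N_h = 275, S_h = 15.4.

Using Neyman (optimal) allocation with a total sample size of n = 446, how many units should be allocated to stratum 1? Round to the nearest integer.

70

Neyman allocation: n_h = n · N_h S_h / Σ N_i S_i, with n = 446.
  stratum 1: N_h·S_h = 1175·15.5 = 18212.50
  stratum 2: N_h·S_h = 1150·36.7 = 42205.00
  stratum 3: N_h·S_h = 425·56.8 = 24140.00
  stratum 4: N_h·S_h = 575·48.2 = 27715.00
  stratum 5: N_h·S_h = 275·15.4 = 4235.00
Σ N_h S_h = 116507.50
n for stratum 1 = 446·18212.50/116507.50 = 69.719 → 70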